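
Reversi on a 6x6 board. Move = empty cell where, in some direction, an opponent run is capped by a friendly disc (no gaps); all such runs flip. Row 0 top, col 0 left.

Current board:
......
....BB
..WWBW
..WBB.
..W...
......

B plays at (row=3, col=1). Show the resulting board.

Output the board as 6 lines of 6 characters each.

Place B at (3,1); scan 8 dirs for brackets.
Dir NW: first cell '.' (not opp) -> no flip
Dir N: first cell '.' (not opp) -> no flip
Dir NE: opp run (2,2), next='.' -> no flip
Dir W: first cell '.' (not opp) -> no flip
Dir E: opp run (3,2) capped by B -> flip
Dir SW: first cell '.' (not opp) -> no flip
Dir S: first cell '.' (not opp) -> no flip
Dir SE: opp run (4,2), next='.' -> no flip
All flips: (3,2)

Answer: ......
....BB
..WWBW
.BBBB.
..W...
......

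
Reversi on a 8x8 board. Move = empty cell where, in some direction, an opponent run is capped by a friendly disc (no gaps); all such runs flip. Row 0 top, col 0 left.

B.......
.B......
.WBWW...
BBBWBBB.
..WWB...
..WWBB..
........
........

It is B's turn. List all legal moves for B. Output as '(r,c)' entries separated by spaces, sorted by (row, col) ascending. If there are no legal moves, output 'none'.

(1,0): flips 1 -> legal
(1,2): flips 2 -> legal
(1,3): flips 1 -> legal
(1,4): flips 2 -> legal
(1,5): no bracket -> illegal
(2,0): flips 1 -> legal
(2,5): flips 2 -> legal
(4,1): flips 2 -> legal
(5,1): flips 2 -> legal
(6,1): flips 2 -> legal
(6,2): flips 3 -> legal
(6,3): no bracket -> illegal
(6,4): flips 2 -> legal

Answer: (1,0) (1,2) (1,3) (1,4) (2,0) (2,5) (4,1) (5,1) (6,1) (6,2) (6,4)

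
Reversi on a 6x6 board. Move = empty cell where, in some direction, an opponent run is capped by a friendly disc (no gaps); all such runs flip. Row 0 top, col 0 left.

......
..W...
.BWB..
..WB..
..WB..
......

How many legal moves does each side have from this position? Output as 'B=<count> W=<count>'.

Answer: B=6 W=8

Derivation:
-- B to move --
(0,1): flips 1 -> legal
(0,2): no bracket -> illegal
(0,3): flips 1 -> legal
(1,1): flips 1 -> legal
(1,3): no bracket -> illegal
(3,1): flips 1 -> legal
(4,1): flips 2 -> legal
(5,1): flips 1 -> legal
(5,2): no bracket -> illegal
(5,3): no bracket -> illegal
B mobility = 6
-- W to move --
(1,0): flips 1 -> legal
(1,1): no bracket -> illegal
(1,3): no bracket -> illegal
(1,4): flips 1 -> legal
(2,0): flips 1 -> legal
(2,4): flips 2 -> legal
(3,0): flips 1 -> legal
(3,1): no bracket -> illegal
(3,4): flips 2 -> legal
(4,4): flips 2 -> legal
(5,2): no bracket -> illegal
(5,3): no bracket -> illegal
(5,4): flips 1 -> legal
W mobility = 8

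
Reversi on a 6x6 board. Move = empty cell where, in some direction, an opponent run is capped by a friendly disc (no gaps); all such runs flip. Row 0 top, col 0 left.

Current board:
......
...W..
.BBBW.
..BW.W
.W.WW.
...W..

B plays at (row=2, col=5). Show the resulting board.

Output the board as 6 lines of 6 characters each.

Answer: ......
...W..
.BBBBB
..BW.W
.W.WW.
...W..

Derivation:
Place B at (2,5); scan 8 dirs for brackets.
Dir NW: first cell '.' (not opp) -> no flip
Dir N: first cell '.' (not opp) -> no flip
Dir NE: edge -> no flip
Dir W: opp run (2,4) capped by B -> flip
Dir E: edge -> no flip
Dir SW: first cell '.' (not opp) -> no flip
Dir S: opp run (3,5), next='.' -> no flip
Dir SE: edge -> no flip
All flips: (2,4)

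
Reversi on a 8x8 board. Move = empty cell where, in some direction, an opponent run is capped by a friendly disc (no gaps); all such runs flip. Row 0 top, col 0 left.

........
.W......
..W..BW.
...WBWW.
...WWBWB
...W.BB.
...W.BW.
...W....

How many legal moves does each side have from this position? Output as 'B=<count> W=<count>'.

Answer: B=11 W=7

Derivation:
-- B to move --
(0,0): flips 4 -> legal
(0,1): no bracket -> illegal
(0,2): no bracket -> illegal
(1,0): no bracket -> illegal
(1,2): no bracket -> illegal
(1,3): no bracket -> illegal
(1,5): no bracket -> illegal
(1,6): flips 3 -> legal
(1,7): no bracket -> illegal
(2,0): no bracket -> illegal
(2,1): no bracket -> illegal
(2,3): no bracket -> illegal
(2,4): no bracket -> illegal
(2,7): flips 2 -> legal
(3,1): no bracket -> illegal
(3,2): flips 1 -> legal
(3,7): flips 3 -> legal
(4,2): flips 2 -> legal
(5,2): flips 1 -> legal
(5,4): flips 1 -> legal
(5,7): no bracket -> illegal
(6,2): no bracket -> illegal
(6,4): no bracket -> illegal
(6,7): flips 1 -> legal
(7,2): no bracket -> illegal
(7,4): no bracket -> illegal
(7,5): no bracket -> illegal
(7,6): flips 1 -> legal
(7,7): flips 1 -> legal
B mobility = 11
-- W to move --
(1,4): flips 1 -> legal
(1,5): flips 1 -> legal
(1,6): flips 2 -> legal
(2,3): no bracket -> illegal
(2,4): flips 2 -> legal
(3,7): no bracket -> illegal
(5,4): flips 1 -> legal
(5,7): no bracket -> illegal
(6,4): flips 2 -> legal
(6,7): no bracket -> illegal
(7,4): no bracket -> illegal
(7,5): flips 3 -> legal
(7,6): no bracket -> illegal
W mobility = 7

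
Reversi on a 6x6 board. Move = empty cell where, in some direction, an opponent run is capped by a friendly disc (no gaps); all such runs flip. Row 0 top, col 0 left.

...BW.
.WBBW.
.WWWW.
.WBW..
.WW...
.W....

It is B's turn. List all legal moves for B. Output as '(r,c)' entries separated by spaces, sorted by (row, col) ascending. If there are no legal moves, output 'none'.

Answer: (0,5) (1,0) (1,5) (2,5) (3,0) (3,4) (3,5) (4,0) (4,3) (5,0) (5,2)

Derivation:
(0,0): no bracket -> illegal
(0,1): no bracket -> illegal
(0,2): no bracket -> illegal
(0,5): flips 3 -> legal
(1,0): flips 2 -> legal
(1,5): flips 1 -> legal
(2,0): no bracket -> illegal
(2,5): flips 1 -> legal
(3,0): flips 2 -> legal
(3,4): flips 2 -> legal
(3,5): flips 1 -> legal
(4,0): flips 2 -> legal
(4,3): flips 2 -> legal
(4,4): no bracket -> illegal
(5,0): flips 1 -> legal
(5,2): flips 1 -> legal
(5,3): no bracket -> illegal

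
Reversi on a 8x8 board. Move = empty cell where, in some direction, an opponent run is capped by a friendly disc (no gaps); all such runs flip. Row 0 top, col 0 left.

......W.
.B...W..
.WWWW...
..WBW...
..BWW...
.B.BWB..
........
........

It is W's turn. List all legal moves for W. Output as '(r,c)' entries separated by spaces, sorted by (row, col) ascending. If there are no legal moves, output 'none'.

(0,0): flips 1 -> legal
(0,1): flips 1 -> legal
(0,2): no bracket -> illegal
(1,0): no bracket -> illegal
(1,2): no bracket -> illegal
(2,0): no bracket -> illegal
(3,1): no bracket -> illegal
(4,0): no bracket -> illegal
(4,1): flips 1 -> legal
(4,5): no bracket -> illegal
(4,6): no bracket -> illegal
(5,0): no bracket -> illegal
(5,2): flips 2 -> legal
(5,6): flips 1 -> legal
(6,0): flips 3 -> legal
(6,1): no bracket -> illegal
(6,2): flips 1 -> legal
(6,3): flips 1 -> legal
(6,4): no bracket -> illegal
(6,5): no bracket -> illegal
(6,6): flips 1 -> legal

Answer: (0,0) (0,1) (4,1) (5,2) (5,6) (6,0) (6,2) (6,3) (6,6)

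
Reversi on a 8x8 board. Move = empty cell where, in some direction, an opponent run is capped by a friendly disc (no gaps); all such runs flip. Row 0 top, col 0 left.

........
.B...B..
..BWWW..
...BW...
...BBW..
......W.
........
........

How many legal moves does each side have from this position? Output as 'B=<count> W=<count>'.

-- B to move --
(1,2): no bracket -> illegal
(1,3): flips 1 -> legal
(1,4): flips 2 -> legal
(1,6): flips 2 -> legal
(2,6): flips 3 -> legal
(3,2): no bracket -> illegal
(3,5): flips 2 -> legal
(3,6): no bracket -> illegal
(4,6): flips 1 -> legal
(4,7): no bracket -> illegal
(5,4): no bracket -> illegal
(5,5): no bracket -> illegal
(5,7): no bracket -> illegal
(6,5): no bracket -> illegal
(6,6): no bracket -> illegal
(6,7): no bracket -> illegal
B mobility = 6
-- W to move --
(0,0): no bracket -> illegal
(0,1): no bracket -> illegal
(0,2): no bracket -> illegal
(0,4): no bracket -> illegal
(0,5): flips 1 -> legal
(0,6): flips 1 -> legal
(1,0): no bracket -> illegal
(1,2): no bracket -> illegal
(1,3): no bracket -> illegal
(1,4): no bracket -> illegal
(1,6): no bracket -> illegal
(2,0): no bracket -> illegal
(2,1): flips 1 -> legal
(2,6): no bracket -> illegal
(3,1): no bracket -> illegal
(3,2): flips 1 -> legal
(3,5): no bracket -> illegal
(4,2): flips 3 -> legal
(5,2): flips 1 -> legal
(5,3): flips 2 -> legal
(5,4): flips 1 -> legal
(5,5): no bracket -> illegal
W mobility = 8

Answer: B=6 W=8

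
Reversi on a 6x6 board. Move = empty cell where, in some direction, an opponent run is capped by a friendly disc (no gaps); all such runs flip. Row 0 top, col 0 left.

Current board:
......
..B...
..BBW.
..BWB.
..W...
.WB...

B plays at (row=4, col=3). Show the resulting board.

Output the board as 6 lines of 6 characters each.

Answer: ......
..B...
..BBW.
..BBB.
..WB..
.WB...

Derivation:
Place B at (4,3); scan 8 dirs for brackets.
Dir NW: first cell 'B' (not opp) -> no flip
Dir N: opp run (3,3) capped by B -> flip
Dir NE: first cell 'B' (not opp) -> no flip
Dir W: opp run (4,2), next='.' -> no flip
Dir E: first cell '.' (not opp) -> no flip
Dir SW: first cell 'B' (not opp) -> no flip
Dir S: first cell '.' (not opp) -> no flip
Dir SE: first cell '.' (not opp) -> no flip
All flips: (3,3)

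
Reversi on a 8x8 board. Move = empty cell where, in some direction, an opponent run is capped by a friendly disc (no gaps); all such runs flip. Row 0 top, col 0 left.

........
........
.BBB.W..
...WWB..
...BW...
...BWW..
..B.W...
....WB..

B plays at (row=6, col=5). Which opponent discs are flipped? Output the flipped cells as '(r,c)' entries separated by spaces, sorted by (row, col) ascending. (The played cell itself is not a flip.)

Answer: (5,4)

Derivation:
Dir NW: opp run (5,4) capped by B -> flip
Dir N: opp run (5,5), next='.' -> no flip
Dir NE: first cell '.' (not opp) -> no flip
Dir W: opp run (6,4), next='.' -> no flip
Dir E: first cell '.' (not opp) -> no flip
Dir SW: opp run (7,4), next=edge -> no flip
Dir S: first cell 'B' (not opp) -> no flip
Dir SE: first cell '.' (not opp) -> no flip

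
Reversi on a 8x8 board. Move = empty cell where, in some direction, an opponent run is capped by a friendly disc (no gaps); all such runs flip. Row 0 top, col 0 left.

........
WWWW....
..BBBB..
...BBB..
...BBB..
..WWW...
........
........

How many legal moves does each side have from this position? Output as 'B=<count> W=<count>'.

Answer: B=10 W=9

Derivation:
-- B to move --
(0,0): flips 1 -> legal
(0,1): flips 1 -> legal
(0,2): flips 2 -> legal
(0,3): flips 1 -> legal
(0,4): flips 1 -> legal
(1,4): no bracket -> illegal
(2,0): no bracket -> illegal
(2,1): no bracket -> illegal
(4,1): no bracket -> illegal
(4,2): no bracket -> illegal
(5,1): no bracket -> illegal
(5,5): no bracket -> illegal
(6,1): flips 1 -> legal
(6,2): flips 1 -> legal
(6,3): flips 2 -> legal
(6,4): flips 1 -> legal
(6,5): flips 1 -> legal
B mobility = 10
-- W to move --
(1,4): flips 3 -> legal
(1,5): no bracket -> illegal
(1,6): flips 3 -> legal
(2,1): no bracket -> illegal
(2,6): flips 2 -> legal
(3,1): flips 1 -> legal
(3,2): flips 2 -> legal
(3,6): flips 1 -> legal
(4,2): no bracket -> illegal
(4,6): flips 2 -> legal
(5,5): flips 3 -> legal
(5,6): flips 3 -> legal
W mobility = 9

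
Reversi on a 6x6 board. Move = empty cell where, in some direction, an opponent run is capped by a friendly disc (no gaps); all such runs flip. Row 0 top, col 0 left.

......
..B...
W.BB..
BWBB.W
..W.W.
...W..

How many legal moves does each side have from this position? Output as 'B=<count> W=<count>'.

Answer: B=5 W=6

Derivation:
-- B to move --
(1,0): flips 1 -> legal
(1,1): no bracket -> illegal
(2,1): no bracket -> illegal
(2,4): no bracket -> illegal
(2,5): no bracket -> illegal
(3,4): no bracket -> illegal
(4,0): flips 1 -> legal
(4,1): no bracket -> illegal
(4,3): no bracket -> illegal
(4,5): no bracket -> illegal
(5,1): flips 1 -> legal
(5,2): flips 1 -> legal
(5,4): no bracket -> illegal
(5,5): flips 1 -> legal
B mobility = 5
-- W to move --
(0,1): no bracket -> illegal
(0,2): flips 3 -> legal
(0,3): no bracket -> illegal
(1,1): flips 2 -> legal
(1,3): flips 1 -> legal
(1,4): no bracket -> illegal
(2,1): no bracket -> illegal
(2,4): flips 1 -> legal
(3,4): flips 2 -> legal
(4,0): flips 1 -> legal
(4,1): no bracket -> illegal
(4,3): no bracket -> illegal
W mobility = 6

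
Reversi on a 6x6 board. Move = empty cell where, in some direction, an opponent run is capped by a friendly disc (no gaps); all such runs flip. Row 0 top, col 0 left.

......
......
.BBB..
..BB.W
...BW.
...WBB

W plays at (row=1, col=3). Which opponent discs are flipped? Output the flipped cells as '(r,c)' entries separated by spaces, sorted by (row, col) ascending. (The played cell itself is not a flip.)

Answer: (2,3) (3,3) (4,3)

Derivation:
Dir NW: first cell '.' (not opp) -> no flip
Dir N: first cell '.' (not opp) -> no flip
Dir NE: first cell '.' (not opp) -> no flip
Dir W: first cell '.' (not opp) -> no flip
Dir E: first cell '.' (not opp) -> no flip
Dir SW: opp run (2,2), next='.' -> no flip
Dir S: opp run (2,3) (3,3) (4,3) capped by W -> flip
Dir SE: first cell '.' (not opp) -> no flip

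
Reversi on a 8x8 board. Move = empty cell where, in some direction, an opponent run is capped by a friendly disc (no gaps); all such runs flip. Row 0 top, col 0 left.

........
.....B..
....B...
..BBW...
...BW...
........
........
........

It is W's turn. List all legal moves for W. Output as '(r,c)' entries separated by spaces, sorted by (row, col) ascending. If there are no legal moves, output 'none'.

(0,4): no bracket -> illegal
(0,5): no bracket -> illegal
(0,6): no bracket -> illegal
(1,3): no bracket -> illegal
(1,4): flips 1 -> legal
(1,6): no bracket -> illegal
(2,1): no bracket -> illegal
(2,2): flips 1 -> legal
(2,3): no bracket -> illegal
(2,5): no bracket -> illegal
(2,6): no bracket -> illegal
(3,1): flips 2 -> legal
(3,5): no bracket -> illegal
(4,1): no bracket -> illegal
(4,2): flips 1 -> legal
(5,2): flips 1 -> legal
(5,3): no bracket -> illegal
(5,4): no bracket -> illegal

Answer: (1,4) (2,2) (3,1) (4,2) (5,2)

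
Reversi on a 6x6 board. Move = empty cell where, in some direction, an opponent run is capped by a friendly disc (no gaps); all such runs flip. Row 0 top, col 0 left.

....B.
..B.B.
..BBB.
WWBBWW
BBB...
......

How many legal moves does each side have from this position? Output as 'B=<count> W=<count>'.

Answer: B=4 W=6

Derivation:
-- B to move --
(2,0): flips 2 -> legal
(2,1): flips 1 -> legal
(2,5): no bracket -> illegal
(4,3): no bracket -> illegal
(4,4): flips 1 -> legal
(4,5): flips 1 -> legal
B mobility = 4
-- W to move --
(0,1): flips 2 -> legal
(0,2): no bracket -> illegal
(0,3): no bracket -> illegal
(0,5): no bracket -> illegal
(1,1): no bracket -> illegal
(1,3): flips 2 -> legal
(1,5): no bracket -> illegal
(2,1): no bracket -> illegal
(2,5): no bracket -> illegal
(4,3): no bracket -> illegal
(4,4): no bracket -> illegal
(5,0): flips 1 -> legal
(5,1): flips 1 -> legal
(5,2): flips 1 -> legal
(5,3): flips 1 -> legal
W mobility = 6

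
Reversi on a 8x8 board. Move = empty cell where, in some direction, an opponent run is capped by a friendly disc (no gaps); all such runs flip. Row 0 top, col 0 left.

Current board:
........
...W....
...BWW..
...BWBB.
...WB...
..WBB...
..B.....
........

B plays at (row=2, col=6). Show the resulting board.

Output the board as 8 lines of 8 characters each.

Place B at (2,6); scan 8 dirs for brackets.
Dir NW: first cell '.' (not opp) -> no flip
Dir N: first cell '.' (not opp) -> no flip
Dir NE: first cell '.' (not opp) -> no flip
Dir W: opp run (2,5) (2,4) capped by B -> flip
Dir E: first cell '.' (not opp) -> no flip
Dir SW: first cell 'B' (not opp) -> no flip
Dir S: first cell 'B' (not opp) -> no flip
Dir SE: first cell '.' (not opp) -> no flip
All flips: (2,4) (2,5)

Answer: ........
...W....
...BBBB.
...BWBB.
...WB...
..WBB...
..B.....
........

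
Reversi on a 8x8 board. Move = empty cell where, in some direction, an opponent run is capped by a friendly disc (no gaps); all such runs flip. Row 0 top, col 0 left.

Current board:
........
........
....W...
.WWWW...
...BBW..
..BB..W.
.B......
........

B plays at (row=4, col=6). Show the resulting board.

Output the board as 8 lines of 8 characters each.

Answer: ........
........
....W...
.WWWW...
...BBBB.
..BB..W.
.B......
........

Derivation:
Place B at (4,6); scan 8 dirs for brackets.
Dir NW: first cell '.' (not opp) -> no flip
Dir N: first cell '.' (not opp) -> no flip
Dir NE: first cell '.' (not opp) -> no flip
Dir W: opp run (4,5) capped by B -> flip
Dir E: first cell '.' (not opp) -> no flip
Dir SW: first cell '.' (not opp) -> no flip
Dir S: opp run (5,6), next='.' -> no flip
Dir SE: first cell '.' (not opp) -> no flip
All flips: (4,5)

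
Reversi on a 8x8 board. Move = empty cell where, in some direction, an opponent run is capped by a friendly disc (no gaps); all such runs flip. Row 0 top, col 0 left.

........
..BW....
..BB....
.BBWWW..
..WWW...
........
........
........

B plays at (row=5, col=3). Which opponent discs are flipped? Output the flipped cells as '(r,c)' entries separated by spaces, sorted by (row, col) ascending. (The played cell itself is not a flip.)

Dir NW: opp run (4,2) capped by B -> flip
Dir N: opp run (4,3) (3,3) capped by B -> flip
Dir NE: opp run (4,4) (3,5), next='.' -> no flip
Dir W: first cell '.' (not opp) -> no flip
Dir E: first cell '.' (not opp) -> no flip
Dir SW: first cell '.' (not opp) -> no flip
Dir S: first cell '.' (not opp) -> no flip
Dir SE: first cell '.' (not opp) -> no flip

Answer: (3,3) (4,2) (4,3)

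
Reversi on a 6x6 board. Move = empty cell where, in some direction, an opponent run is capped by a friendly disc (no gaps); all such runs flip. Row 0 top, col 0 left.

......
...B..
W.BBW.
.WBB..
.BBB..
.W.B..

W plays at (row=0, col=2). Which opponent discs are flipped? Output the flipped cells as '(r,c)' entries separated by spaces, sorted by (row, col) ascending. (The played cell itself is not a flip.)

Answer: (1,3)

Derivation:
Dir NW: edge -> no flip
Dir N: edge -> no flip
Dir NE: edge -> no flip
Dir W: first cell '.' (not opp) -> no flip
Dir E: first cell '.' (not opp) -> no flip
Dir SW: first cell '.' (not opp) -> no flip
Dir S: first cell '.' (not opp) -> no flip
Dir SE: opp run (1,3) capped by W -> flip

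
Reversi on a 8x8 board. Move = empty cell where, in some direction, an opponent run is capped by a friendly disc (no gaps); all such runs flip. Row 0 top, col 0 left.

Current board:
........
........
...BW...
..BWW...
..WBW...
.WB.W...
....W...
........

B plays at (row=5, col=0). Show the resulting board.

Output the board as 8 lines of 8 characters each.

Answer: ........
........
...BW...
..BWW...
..WBW...
BBB.W...
....W...
........

Derivation:
Place B at (5,0); scan 8 dirs for brackets.
Dir NW: edge -> no flip
Dir N: first cell '.' (not opp) -> no flip
Dir NE: first cell '.' (not opp) -> no flip
Dir W: edge -> no flip
Dir E: opp run (5,1) capped by B -> flip
Dir SW: edge -> no flip
Dir S: first cell '.' (not opp) -> no flip
Dir SE: first cell '.' (not opp) -> no flip
All flips: (5,1)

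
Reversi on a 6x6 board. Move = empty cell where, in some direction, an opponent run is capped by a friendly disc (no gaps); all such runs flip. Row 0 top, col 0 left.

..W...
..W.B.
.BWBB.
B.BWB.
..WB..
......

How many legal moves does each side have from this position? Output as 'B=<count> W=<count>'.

Answer: B=5 W=9

Derivation:
-- B to move --
(0,1): flips 1 -> legal
(0,3): flips 1 -> legal
(1,1): no bracket -> illegal
(1,3): no bracket -> illegal
(3,1): no bracket -> illegal
(4,1): flips 1 -> legal
(4,4): no bracket -> illegal
(5,1): flips 2 -> legal
(5,2): flips 1 -> legal
(5,3): no bracket -> illegal
B mobility = 5
-- W to move --
(0,3): no bracket -> illegal
(0,4): no bracket -> illegal
(0,5): no bracket -> illegal
(1,0): no bracket -> illegal
(1,1): no bracket -> illegal
(1,3): flips 1 -> legal
(1,5): flips 1 -> legal
(2,0): flips 1 -> legal
(2,5): flips 2 -> legal
(3,1): flips 1 -> legal
(3,5): flips 1 -> legal
(4,0): no bracket -> illegal
(4,1): no bracket -> illegal
(4,4): flips 1 -> legal
(4,5): flips 2 -> legal
(5,2): no bracket -> illegal
(5,3): flips 1 -> legal
(5,4): no bracket -> illegal
W mobility = 9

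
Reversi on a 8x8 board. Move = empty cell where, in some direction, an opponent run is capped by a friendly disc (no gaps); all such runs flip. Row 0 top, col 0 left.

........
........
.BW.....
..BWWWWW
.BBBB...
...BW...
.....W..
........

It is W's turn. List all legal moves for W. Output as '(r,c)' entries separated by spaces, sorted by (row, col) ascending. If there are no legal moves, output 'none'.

Answer: (1,0) (2,0) (3,1) (5,1) (5,2) (5,5) (6,2) (6,3)

Derivation:
(1,0): flips 3 -> legal
(1,1): no bracket -> illegal
(1,2): no bracket -> illegal
(2,0): flips 1 -> legal
(2,3): no bracket -> illegal
(3,0): no bracket -> illegal
(3,1): flips 1 -> legal
(4,0): no bracket -> illegal
(4,5): no bracket -> illegal
(5,0): no bracket -> illegal
(5,1): flips 1 -> legal
(5,2): flips 4 -> legal
(5,5): flips 1 -> legal
(6,2): flips 2 -> legal
(6,3): flips 2 -> legal
(6,4): no bracket -> illegal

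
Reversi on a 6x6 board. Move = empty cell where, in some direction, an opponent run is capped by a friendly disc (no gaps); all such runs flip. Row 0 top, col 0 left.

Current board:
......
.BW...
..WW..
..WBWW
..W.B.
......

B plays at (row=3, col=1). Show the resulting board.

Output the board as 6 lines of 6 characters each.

Answer: ......
.BW...
..WW..
.BBBWW
..W.B.
......

Derivation:
Place B at (3,1); scan 8 dirs for brackets.
Dir NW: first cell '.' (not opp) -> no flip
Dir N: first cell '.' (not opp) -> no flip
Dir NE: opp run (2,2), next='.' -> no flip
Dir W: first cell '.' (not opp) -> no flip
Dir E: opp run (3,2) capped by B -> flip
Dir SW: first cell '.' (not opp) -> no flip
Dir S: first cell '.' (not opp) -> no flip
Dir SE: opp run (4,2), next='.' -> no flip
All flips: (3,2)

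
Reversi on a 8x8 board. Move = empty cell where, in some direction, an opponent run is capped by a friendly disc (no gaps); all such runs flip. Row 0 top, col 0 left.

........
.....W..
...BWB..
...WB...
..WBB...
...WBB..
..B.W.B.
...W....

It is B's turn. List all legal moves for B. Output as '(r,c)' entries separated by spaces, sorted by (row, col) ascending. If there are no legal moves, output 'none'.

(0,4): no bracket -> illegal
(0,5): flips 1 -> legal
(0,6): no bracket -> illegal
(1,3): no bracket -> illegal
(1,4): flips 1 -> legal
(1,6): no bracket -> illegal
(2,2): flips 1 -> legal
(2,6): no bracket -> illegal
(3,1): no bracket -> illegal
(3,2): flips 1 -> legal
(3,5): no bracket -> illegal
(4,1): flips 1 -> legal
(5,1): no bracket -> illegal
(5,2): flips 1 -> legal
(6,3): flips 1 -> legal
(6,5): no bracket -> illegal
(7,2): no bracket -> illegal
(7,4): flips 1 -> legal
(7,5): no bracket -> illegal

Answer: (0,5) (1,4) (2,2) (3,2) (4,1) (5,2) (6,3) (7,4)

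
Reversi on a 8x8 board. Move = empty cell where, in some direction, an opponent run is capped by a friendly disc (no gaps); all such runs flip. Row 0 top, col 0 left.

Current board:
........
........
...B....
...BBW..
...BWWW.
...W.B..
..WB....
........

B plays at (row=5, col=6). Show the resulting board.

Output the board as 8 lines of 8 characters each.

Place B at (5,6); scan 8 dirs for brackets.
Dir NW: opp run (4,5) capped by B -> flip
Dir N: opp run (4,6), next='.' -> no flip
Dir NE: first cell '.' (not opp) -> no flip
Dir W: first cell 'B' (not opp) -> no flip
Dir E: first cell '.' (not opp) -> no flip
Dir SW: first cell '.' (not opp) -> no flip
Dir S: first cell '.' (not opp) -> no flip
Dir SE: first cell '.' (not opp) -> no flip
All flips: (4,5)

Answer: ........
........
...B....
...BBW..
...BWBW.
...W.BB.
..WB....
........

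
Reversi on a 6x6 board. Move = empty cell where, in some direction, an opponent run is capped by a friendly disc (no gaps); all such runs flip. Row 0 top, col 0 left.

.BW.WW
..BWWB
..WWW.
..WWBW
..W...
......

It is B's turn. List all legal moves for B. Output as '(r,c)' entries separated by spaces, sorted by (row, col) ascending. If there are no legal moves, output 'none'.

Answer: (0,3) (3,1) (5,1) (5,2)

Derivation:
(0,3): flips 1 -> legal
(1,1): no bracket -> illegal
(2,1): no bracket -> illegal
(2,5): no bracket -> illegal
(3,1): flips 2 -> legal
(4,1): no bracket -> illegal
(4,3): no bracket -> illegal
(4,4): no bracket -> illegal
(4,5): no bracket -> illegal
(5,1): flips 3 -> legal
(5,2): flips 3 -> legal
(5,3): no bracket -> illegal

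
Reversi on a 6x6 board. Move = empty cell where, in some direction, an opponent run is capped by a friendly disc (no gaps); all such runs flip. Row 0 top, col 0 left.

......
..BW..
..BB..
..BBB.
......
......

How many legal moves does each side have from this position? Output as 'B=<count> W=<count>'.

Answer: B=3 W=3

Derivation:
-- B to move --
(0,2): no bracket -> illegal
(0,3): flips 1 -> legal
(0,4): flips 1 -> legal
(1,4): flips 1 -> legal
(2,4): no bracket -> illegal
B mobility = 3
-- W to move --
(0,1): no bracket -> illegal
(0,2): no bracket -> illegal
(0,3): no bracket -> illegal
(1,1): flips 1 -> legal
(1,4): no bracket -> illegal
(2,1): no bracket -> illegal
(2,4): no bracket -> illegal
(2,5): no bracket -> illegal
(3,1): flips 1 -> legal
(3,5): no bracket -> illegal
(4,1): no bracket -> illegal
(4,2): no bracket -> illegal
(4,3): flips 2 -> legal
(4,4): no bracket -> illegal
(4,5): no bracket -> illegal
W mobility = 3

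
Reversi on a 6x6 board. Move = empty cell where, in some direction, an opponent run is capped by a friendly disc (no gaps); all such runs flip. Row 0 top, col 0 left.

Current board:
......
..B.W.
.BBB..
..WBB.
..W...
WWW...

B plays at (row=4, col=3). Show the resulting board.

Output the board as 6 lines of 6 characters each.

Answer: ......
..B.W.
.BBB..
..BBB.
..WB..
WWW...

Derivation:
Place B at (4,3); scan 8 dirs for brackets.
Dir NW: opp run (3,2) capped by B -> flip
Dir N: first cell 'B' (not opp) -> no flip
Dir NE: first cell 'B' (not opp) -> no flip
Dir W: opp run (4,2), next='.' -> no flip
Dir E: first cell '.' (not opp) -> no flip
Dir SW: opp run (5,2), next=edge -> no flip
Dir S: first cell '.' (not opp) -> no flip
Dir SE: first cell '.' (not opp) -> no flip
All flips: (3,2)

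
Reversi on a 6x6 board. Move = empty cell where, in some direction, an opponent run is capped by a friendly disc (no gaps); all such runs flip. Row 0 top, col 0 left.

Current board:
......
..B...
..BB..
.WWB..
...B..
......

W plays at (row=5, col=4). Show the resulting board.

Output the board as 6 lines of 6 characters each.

Answer: ......
..B...
..BB..
.WWB..
...W..
....W.

Derivation:
Place W at (5,4); scan 8 dirs for brackets.
Dir NW: opp run (4,3) capped by W -> flip
Dir N: first cell '.' (not opp) -> no flip
Dir NE: first cell '.' (not opp) -> no flip
Dir W: first cell '.' (not opp) -> no flip
Dir E: first cell '.' (not opp) -> no flip
Dir SW: edge -> no flip
Dir S: edge -> no flip
Dir SE: edge -> no flip
All flips: (4,3)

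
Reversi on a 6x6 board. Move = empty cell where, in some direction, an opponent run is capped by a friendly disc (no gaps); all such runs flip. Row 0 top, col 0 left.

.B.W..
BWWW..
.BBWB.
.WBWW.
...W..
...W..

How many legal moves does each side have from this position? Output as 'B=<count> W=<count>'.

Answer: B=12 W=8

Derivation:
-- B to move --
(0,0): flips 1 -> legal
(0,2): flips 2 -> legal
(0,4): flips 1 -> legal
(1,4): flips 4 -> legal
(2,0): no bracket -> illegal
(2,5): no bracket -> illegal
(3,0): flips 1 -> legal
(3,5): flips 2 -> legal
(4,0): flips 1 -> legal
(4,1): flips 1 -> legal
(4,2): flips 1 -> legal
(4,4): flips 2 -> legal
(4,5): flips 3 -> legal
(5,2): no bracket -> illegal
(5,4): flips 1 -> legal
B mobility = 12
-- W to move --
(0,0): no bracket -> illegal
(0,2): no bracket -> illegal
(1,4): flips 1 -> legal
(1,5): flips 1 -> legal
(2,0): flips 2 -> legal
(2,5): flips 1 -> legal
(3,0): flips 1 -> legal
(3,5): flips 1 -> legal
(4,1): flips 1 -> legal
(4,2): flips 2 -> legal
W mobility = 8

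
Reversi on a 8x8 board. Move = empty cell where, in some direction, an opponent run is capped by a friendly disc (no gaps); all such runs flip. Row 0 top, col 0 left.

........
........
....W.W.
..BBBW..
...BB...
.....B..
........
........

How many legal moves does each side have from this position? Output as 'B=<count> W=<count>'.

Answer: B=4 W=4

Derivation:
-- B to move --
(1,3): no bracket -> illegal
(1,4): flips 1 -> legal
(1,5): flips 1 -> legal
(1,6): no bracket -> illegal
(1,7): flips 2 -> legal
(2,3): no bracket -> illegal
(2,5): no bracket -> illegal
(2,7): no bracket -> illegal
(3,6): flips 1 -> legal
(3,7): no bracket -> illegal
(4,5): no bracket -> illegal
(4,6): no bracket -> illegal
B mobility = 4
-- W to move --
(2,1): no bracket -> illegal
(2,2): no bracket -> illegal
(2,3): no bracket -> illegal
(2,5): no bracket -> illegal
(3,1): flips 3 -> legal
(4,1): no bracket -> illegal
(4,2): flips 1 -> legal
(4,5): no bracket -> illegal
(4,6): no bracket -> illegal
(5,2): no bracket -> illegal
(5,3): flips 1 -> legal
(5,4): flips 2 -> legal
(5,6): no bracket -> illegal
(6,4): no bracket -> illegal
(6,5): no bracket -> illegal
(6,6): no bracket -> illegal
W mobility = 4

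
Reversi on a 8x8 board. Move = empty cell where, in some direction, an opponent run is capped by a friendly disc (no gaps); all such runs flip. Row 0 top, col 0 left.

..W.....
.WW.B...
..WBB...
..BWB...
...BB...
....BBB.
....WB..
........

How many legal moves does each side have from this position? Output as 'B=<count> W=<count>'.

-- B to move --
(0,0): flips 3 -> legal
(0,1): flips 1 -> legal
(0,3): no bracket -> illegal
(1,0): no bracket -> illegal
(1,3): no bracket -> illegal
(2,0): no bracket -> illegal
(2,1): flips 1 -> legal
(3,1): no bracket -> illegal
(4,2): flips 1 -> legal
(5,3): no bracket -> illegal
(6,3): flips 1 -> legal
(7,3): flips 1 -> legal
(7,4): flips 1 -> legal
(7,5): no bracket -> illegal
B mobility = 7
-- W to move --
(0,3): no bracket -> illegal
(0,4): flips 5 -> legal
(0,5): no bracket -> illegal
(1,3): flips 1 -> legal
(1,5): flips 1 -> legal
(2,1): no bracket -> illegal
(2,5): flips 2 -> legal
(3,1): flips 1 -> legal
(3,5): flips 1 -> legal
(4,1): no bracket -> illegal
(4,2): flips 1 -> legal
(4,5): flips 2 -> legal
(4,6): flips 1 -> legal
(4,7): no bracket -> illegal
(5,2): no bracket -> illegal
(5,3): flips 1 -> legal
(5,7): no bracket -> illegal
(6,3): no bracket -> illegal
(6,6): flips 3 -> legal
(6,7): no bracket -> illegal
(7,4): no bracket -> illegal
(7,5): no bracket -> illegal
(7,6): no bracket -> illegal
W mobility = 11

Answer: B=7 W=11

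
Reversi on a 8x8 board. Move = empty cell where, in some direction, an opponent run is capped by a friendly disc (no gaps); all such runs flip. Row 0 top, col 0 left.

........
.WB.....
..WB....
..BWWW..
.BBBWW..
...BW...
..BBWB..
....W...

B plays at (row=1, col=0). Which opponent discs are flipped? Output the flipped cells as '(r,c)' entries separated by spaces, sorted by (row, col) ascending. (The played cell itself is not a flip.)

Dir NW: edge -> no flip
Dir N: first cell '.' (not opp) -> no flip
Dir NE: first cell '.' (not opp) -> no flip
Dir W: edge -> no flip
Dir E: opp run (1,1) capped by B -> flip
Dir SW: edge -> no flip
Dir S: first cell '.' (not opp) -> no flip
Dir SE: first cell '.' (not opp) -> no flip

Answer: (1,1)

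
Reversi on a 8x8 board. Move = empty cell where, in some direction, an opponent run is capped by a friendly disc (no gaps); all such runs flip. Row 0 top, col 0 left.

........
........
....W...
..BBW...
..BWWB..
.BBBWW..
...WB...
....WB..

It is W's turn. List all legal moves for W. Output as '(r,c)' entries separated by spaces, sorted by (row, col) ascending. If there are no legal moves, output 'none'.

(2,1): flips 1 -> legal
(2,2): flips 1 -> legal
(2,3): flips 1 -> legal
(3,1): flips 2 -> legal
(3,5): flips 1 -> legal
(3,6): flips 1 -> legal
(4,0): no bracket -> illegal
(4,1): flips 2 -> legal
(4,6): flips 1 -> legal
(5,0): flips 3 -> legal
(5,6): flips 1 -> legal
(6,0): flips 3 -> legal
(6,1): flips 1 -> legal
(6,2): flips 1 -> legal
(6,5): flips 1 -> legal
(6,6): no bracket -> illegal
(7,3): flips 1 -> legal
(7,6): flips 1 -> legal

Answer: (2,1) (2,2) (2,3) (3,1) (3,5) (3,6) (4,1) (4,6) (5,0) (5,6) (6,0) (6,1) (6,2) (6,5) (7,3) (7,6)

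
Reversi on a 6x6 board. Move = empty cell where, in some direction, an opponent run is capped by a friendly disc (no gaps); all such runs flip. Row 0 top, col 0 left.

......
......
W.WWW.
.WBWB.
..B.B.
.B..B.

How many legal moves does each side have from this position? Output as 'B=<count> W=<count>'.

-- B to move --
(1,0): no bracket -> illegal
(1,1): flips 2 -> legal
(1,2): flips 2 -> legal
(1,3): no bracket -> illegal
(1,4): flips 2 -> legal
(1,5): flips 2 -> legal
(2,1): no bracket -> illegal
(2,5): no bracket -> illegal
(3,0): flips 1 -> legal
(3,5): no bracket -> illegal
(4,0): no bracket -> illegal
(4,1): no bracket -> illegal
(4,3): no bracket -> illegal
B mobility = 5
-- W to move --
(2,1): no bracket -> illegal
(2,5): no bracket -> illegal
(3,5): flips 1 -> legal
(4,0): no bracket -> illegal
(4,1): flips 1 -> legal
(4,3): no bracket -> illegal
(4,5): flips 1 -> legal
(5,0): no bracket -> illegal
(5,2): flips 2 -> legal
(5,3): flips 1 -> legal
(5,5): flips 1 -> legal
W mobility = 6

Answer: B=5 W=6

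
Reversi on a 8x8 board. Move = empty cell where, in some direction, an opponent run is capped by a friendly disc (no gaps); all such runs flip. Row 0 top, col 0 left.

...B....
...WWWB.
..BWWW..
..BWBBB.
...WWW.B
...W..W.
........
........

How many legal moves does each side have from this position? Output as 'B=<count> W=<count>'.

-- B to move --
(0,2): flips 2 -> legal
(0,4): flips 3 -> legal
(0,5): flips 4 -> legal
(0,6): no bracket -> illegal
(1,2): flips 4 -> legal
(2,6): flips 3 -> legal
(4,2): no bracket -> illegal
(4,6): no bracket -> illegal
(5,2): flips 1 -> legal
(5,4): flips 3 -> legal
(5,5): flips 3 -> legal
(5,7): no bracket -> illegal
(6,2): flips 2 -> legal
(6,3): flips 5 -> legal
(6,4): no bracket -> illegal
(6,5): flips 1 -> legal
(6,6): no bracket -> illegal
(6,7): flips 2 -> legal
B mobility = 12
-- W to move --
(0,2): no bracket -> illegal
(0,4): no bracket -> illegal
(0,5): no bracket -> illegal
(0,6): no bracket -> illegal
(0,7): flips 1 -> legal
(1,1): flips 1 -> legal
(1,2): no bracket -> illegal
(1,7): flips 1 -> legal
(2,1): flips 2 -> legal
(2,6): flips 1 -> legal
(2,7): flips 1 -> legal
(3,1): flips 2 -> legal
(3,7): flips 3 -> legal
(4,1): flips 1 -> legal
(4,2): no bracket -> illegal
(4,6): flips 1 -> legal
(5,7): no bracket -> illegal
W mobility = 10

Answer: B=12 W=10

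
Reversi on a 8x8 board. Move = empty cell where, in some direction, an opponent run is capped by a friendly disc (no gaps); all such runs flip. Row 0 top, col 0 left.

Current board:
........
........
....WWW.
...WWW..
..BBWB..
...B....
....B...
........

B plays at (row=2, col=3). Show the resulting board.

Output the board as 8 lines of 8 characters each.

Answer: ........
........
...BWWW.
...BBW..
..BBWB..
...B....
....B...
........

Derivation:
Place B at (2,3); scan 8 dirs for brackets.
Dir NW: first cell '.' (not opp) -> no flip
Dir N: first cell '.' (not opp) -> no flip
Dir NE: first cell '.' (not opp) -> no flip
Dir W: first cell '.' (not opp) -> no flip
Dir E: opp run (2,4) (2,5) (2,6), next='.' -> no flip
Dir SW: first cell '.' (not opp) -> no flip
Dir S: opp run (3,3) capped by B -> flip
Dir SE: opp run (3,4) capped by B -> flip
All flips: (3,3) (3,4)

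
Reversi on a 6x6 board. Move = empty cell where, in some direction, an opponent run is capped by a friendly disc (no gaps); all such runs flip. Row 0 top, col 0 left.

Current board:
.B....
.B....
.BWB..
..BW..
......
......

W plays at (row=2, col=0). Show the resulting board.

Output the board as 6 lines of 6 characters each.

Answer: .B....
.B....
WWWB..
..BW..
......
......

Derivation:
Place W at (2,0); scan 8 dirs for brackets.
Dir NW: edge -> no flip
Dir N: first cell '.' (not opp) -> no flip
Dir NE: opp run (1,1), next='.' -> no flip
Dir W: edge -> no flip
Dir E: opp run (2,1) capped by W -> flip
Dir SW: edge -> no flip
Dir S: first cell '.' (not opp) -> no flip
Dir SE: first cell '.' (not opp) -> no flip
All flips: (2,1)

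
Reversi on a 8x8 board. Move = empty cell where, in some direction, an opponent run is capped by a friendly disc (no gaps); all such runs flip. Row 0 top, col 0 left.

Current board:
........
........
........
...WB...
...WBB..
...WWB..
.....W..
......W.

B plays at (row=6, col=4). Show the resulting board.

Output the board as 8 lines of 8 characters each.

Place B at (6,4); scan 8 dirs for brackets.
Dir NW: opp run (5,3), next='.' -> no flip
Dir N: opp run (5,4) capped by B -> flip
Dir NE: first cell 'B' (not opp) -> no flip
Dir W: first cell '.' (not opp) -> no flip
Dir E: opp run (6,5), next='.' -> no flip
Dir SW: first cell '.' (not opp) -> no flip
Dir S: first cell '.' (not opp) -> no flip
Dir SE: first cell '.' (not opp) -> no flip
All flips: (5,4)

Answer: ........
........
........
...WB...
...WBB..
...WBB..
....BW..
......W.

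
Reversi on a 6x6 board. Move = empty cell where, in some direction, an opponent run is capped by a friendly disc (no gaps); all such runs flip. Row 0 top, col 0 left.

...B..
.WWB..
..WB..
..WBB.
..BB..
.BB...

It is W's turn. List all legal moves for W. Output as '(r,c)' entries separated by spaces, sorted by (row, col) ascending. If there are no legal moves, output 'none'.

Answer: (0,4) (1,4) (2,4) (3,5) (4,4) (4,5) (5,4)

Derivation:
(0,2): no bracket -> illegal
(0,4): flips 1 -> legal
(1,4): flips 2 -> legal
(2,4): flips 1 -> legal
(2,5): no bracket -> illegal
(3,1): no bracket -> illegal
(3,5): flips 2 -> legal
(4,0): no bracket -> illegal
(4,1): no bracket -> illegal
(4,4): flips 1 -> legal
(4,5): flips 2 -> legal
(5,0): no bracket -> illegal
(5,3): no bracket -> illegal
(5,4): flips 1 -> legal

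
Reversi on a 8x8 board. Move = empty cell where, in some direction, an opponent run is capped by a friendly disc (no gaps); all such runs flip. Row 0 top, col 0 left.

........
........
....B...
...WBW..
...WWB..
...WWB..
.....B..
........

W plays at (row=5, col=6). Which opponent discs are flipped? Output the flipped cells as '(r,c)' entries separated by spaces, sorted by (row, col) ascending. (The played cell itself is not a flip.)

Dir NW: opp run (4,5) (3,4), next='.' -> no flip
Dir N: first cell '.' (not opp) -> no flip
Dir NE: first cell '.' (not opp) -> no flip
Dir W: opp run (5,5) capped by W -> flip
Dir E: first cell '.' (not opp) -> no flip
Dir SW: opp run (6,5), next='.' -> no flip
Dir S: first cell '.' (not opp) -> no flip
Dir SE: first cell '.' (not opp) -> no flip

Answer: (5,5)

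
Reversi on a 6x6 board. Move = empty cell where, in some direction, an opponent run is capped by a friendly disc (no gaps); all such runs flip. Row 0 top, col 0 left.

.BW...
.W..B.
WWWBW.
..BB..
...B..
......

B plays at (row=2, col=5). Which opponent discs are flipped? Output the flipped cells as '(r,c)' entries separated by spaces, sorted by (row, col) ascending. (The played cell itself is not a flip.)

Dir NW: first cell 'B' (not opp) -> no flip
Dir N: first cell '.' (not opp) -> no flip
Dir NE: edge -> no flip
Dir W: opp run (2,4) capped by B -> flip
Dir E: edge -> no flip
Dir SW: first cell '.' (not opp) -> no flip
Dir S: first cell '.' (not opp) -> no flip
Dir SE: edge -> no flip

Answer: (2,4)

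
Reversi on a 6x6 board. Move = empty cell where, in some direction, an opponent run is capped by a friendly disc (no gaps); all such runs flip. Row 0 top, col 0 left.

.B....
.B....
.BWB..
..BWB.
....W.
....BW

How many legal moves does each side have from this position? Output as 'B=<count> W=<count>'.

-- B to move --
(1,2): flips 1 -> legal
(1,3): no bracket -> illegal
(2,4): no bracket -> illegal
(3,1): no bracket -> illegal
(3,5): no bracket -> illegal
(4,2): no bracket -> illegal
(4,3): flips 1 -> legal
(4,5): no bracket -> illegal
(5,3): no bracket -> illegal
B mobility = 2
-- W to move --
(0,0): flips 1 -> legal
(0,2): no bracket -> illegal
(1,0): no bracket -> illegal
(1,2): no bracket -> illegal
(1,3): flips 1 -> legal
(1,4): no bracket -> illegal
(2,0): flips 1 -> legal
(2,4): flips 2 -> legal
(2,5): no bracket -> illegal
(3,0): no bracket -> illegal
(3,1): flips 1 -> legal
(3,5): flips 1 -> legal
(4,1): no bracket -> illegal
(4,2): flips 1 -> legal
(4,3): no bracket -> illegal
(4,5): no bracket -> illegal
(5,3): flips 1 -> legal
W mobility = 8

Answer: B=2 W=8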